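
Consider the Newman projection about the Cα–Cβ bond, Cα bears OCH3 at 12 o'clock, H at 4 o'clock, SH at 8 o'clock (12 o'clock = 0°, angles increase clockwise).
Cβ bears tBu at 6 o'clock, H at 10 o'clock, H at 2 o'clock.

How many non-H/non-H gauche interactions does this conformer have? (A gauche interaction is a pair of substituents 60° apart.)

Non-H gauche pairs: SH(240°)/tBu(180°) — 1 interaction.

1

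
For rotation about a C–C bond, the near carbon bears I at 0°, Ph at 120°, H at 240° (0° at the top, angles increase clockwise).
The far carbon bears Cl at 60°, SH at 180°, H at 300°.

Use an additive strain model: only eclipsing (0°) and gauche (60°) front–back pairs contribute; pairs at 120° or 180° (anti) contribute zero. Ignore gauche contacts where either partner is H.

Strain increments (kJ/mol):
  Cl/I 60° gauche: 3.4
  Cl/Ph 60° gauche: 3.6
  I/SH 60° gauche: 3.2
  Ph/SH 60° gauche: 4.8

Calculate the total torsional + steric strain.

This conformer (staggered): I–Cl gauche, Ph–Cl gauche, Ph–SH gauche; 3.4 + 3.6 + 4.8 = 11.8 kJ/mol.

11.8 kJ/mol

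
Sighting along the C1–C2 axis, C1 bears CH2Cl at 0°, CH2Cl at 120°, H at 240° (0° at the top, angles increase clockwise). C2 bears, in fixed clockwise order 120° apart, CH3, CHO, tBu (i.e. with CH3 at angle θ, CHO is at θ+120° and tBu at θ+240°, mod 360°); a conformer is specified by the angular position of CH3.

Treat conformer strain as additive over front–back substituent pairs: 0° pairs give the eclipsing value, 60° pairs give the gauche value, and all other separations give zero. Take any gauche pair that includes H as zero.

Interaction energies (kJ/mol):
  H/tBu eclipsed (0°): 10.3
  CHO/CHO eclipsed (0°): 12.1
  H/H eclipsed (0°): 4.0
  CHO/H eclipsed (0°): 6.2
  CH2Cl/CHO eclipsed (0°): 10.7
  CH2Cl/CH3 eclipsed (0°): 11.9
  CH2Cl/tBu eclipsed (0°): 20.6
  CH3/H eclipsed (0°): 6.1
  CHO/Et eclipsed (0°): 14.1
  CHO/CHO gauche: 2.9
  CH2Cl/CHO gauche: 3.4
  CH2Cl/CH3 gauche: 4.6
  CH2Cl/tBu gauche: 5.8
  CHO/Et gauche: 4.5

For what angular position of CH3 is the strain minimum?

CH3 at 0° (eclipsed): CH2Cl(0°)/CH3(0°) eclipsed 11.9; CH2Cl(120°)/CHO(120°) eclipsed 10.7; H(240°)/tBu(240°) eclipsed 10.3 → 32.9 kJ/mol.
CH3 at 60° (staggered): CH2Cl(0°)/CH3(60°) gauche 4.6; CH2Cl(0°)/tBu(300°) gauche 5.8; CH2Cl(120°)/CH3(60°) gauche 4.6; CH2Cl(120°)/CHO(180°) gauche 3.4 → 18.4 kJ/mol.
CH3 at 120° (eclipsed): CH2Cl(0°)/tBu(0°) eclipsed 20.6; CH2Cl(120°)/CH3(120°) eclipsed 11.9; H(240°)/CHO(240°) eclipsed 6.2 → 38.7 kJ/mol.
CH3 at 180° (staggered): CH2Cl(0°)/CHO(300°) gauche 3.4; CH2Cl(0°)/tBu(60°) gauche 5.8; CH2Cl(120°)/CH3(180°) gauche 4.6; CH2Cl(120°)/tBu(60°) gauche 5.8 → 19.6 kJ/mol.
CH3 at 240° (eclipsed): CH2Cl(0°)/CHO(0°) eclipsed 10.7; CH2Cl(120°)/tBu(120°) eclipsed 20.6; H(240°)/CH3(240°) eclipsed 6.1 → 37.4 kJ/mol.
CH3 at 300° (staggered): CH2Cl(0°)/CH3(300°) gauche 4.6; CH2Cl(0°)/CHO(60°) gauche 3.4; CH2Cl(120°)/CHO(60°) gauche 3.4; CH2Cl(120°)/tBu(180°) gauche 5.8 → 17.2 kJ/mol.
The minimum (17.2 kJ/mol) occurs with CH3 at 300°.

300°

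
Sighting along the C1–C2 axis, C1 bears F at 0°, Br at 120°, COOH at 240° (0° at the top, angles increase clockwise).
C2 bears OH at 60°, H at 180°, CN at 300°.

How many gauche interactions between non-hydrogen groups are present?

4

Non-H gauche pairs: F(0°)/OH(60°); F(0°)/CN(300°); Br(120°)/OH(60°); COOH(240°)/CN(300°) — 4 interactions.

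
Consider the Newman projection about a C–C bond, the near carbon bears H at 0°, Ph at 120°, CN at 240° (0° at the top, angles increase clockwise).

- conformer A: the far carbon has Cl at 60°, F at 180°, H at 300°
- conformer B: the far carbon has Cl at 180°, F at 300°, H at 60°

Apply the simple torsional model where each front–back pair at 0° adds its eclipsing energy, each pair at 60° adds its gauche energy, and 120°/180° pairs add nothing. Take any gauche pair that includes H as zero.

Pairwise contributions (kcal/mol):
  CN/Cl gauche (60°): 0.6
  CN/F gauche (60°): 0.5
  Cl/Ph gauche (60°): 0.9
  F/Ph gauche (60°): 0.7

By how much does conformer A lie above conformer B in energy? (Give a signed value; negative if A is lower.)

+0.1 kcal/mol

A (staggered): Ph–Cl gauche, Ph–F gauche, CN–F gauche; 0.9 + 0.7 + 0.5 = 2.1 kcal/mol.
B (staggered): Ph–Cl gauche, CN–Cl gauche, CN–F gauche; 0.9 + 0.6 + 0.5 = 2.0 kcal/mol.
E(A) − E(B) = 2.1 − 2.0 = +0.1 kcal/mol.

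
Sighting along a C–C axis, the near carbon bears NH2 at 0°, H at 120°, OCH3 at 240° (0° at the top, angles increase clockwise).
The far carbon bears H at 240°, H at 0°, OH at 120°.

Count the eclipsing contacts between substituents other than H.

Every eclipsing pair involves H, so the count is 0.

0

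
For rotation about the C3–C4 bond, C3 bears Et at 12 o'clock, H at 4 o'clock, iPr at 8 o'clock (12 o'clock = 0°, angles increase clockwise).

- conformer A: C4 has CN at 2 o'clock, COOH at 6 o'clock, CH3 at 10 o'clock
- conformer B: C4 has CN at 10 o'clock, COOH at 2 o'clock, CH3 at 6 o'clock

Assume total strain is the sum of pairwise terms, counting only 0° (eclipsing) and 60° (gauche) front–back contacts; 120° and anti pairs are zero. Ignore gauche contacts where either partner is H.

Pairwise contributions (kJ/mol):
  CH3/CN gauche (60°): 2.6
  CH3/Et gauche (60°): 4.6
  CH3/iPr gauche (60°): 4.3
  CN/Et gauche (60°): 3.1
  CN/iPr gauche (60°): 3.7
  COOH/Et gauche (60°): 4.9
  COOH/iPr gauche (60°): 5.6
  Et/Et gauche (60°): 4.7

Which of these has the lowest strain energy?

B

A (staggered): Et(0°)/CN(60°) gauche 3.1; Et(0°)/CH3(300°) gauche 4.6; iPr(240°)/COOH(180°) gauche 5.6; iPr(240°)/CH3(300°) gauche 4.3 → 17.6 kJ/mol.
B (staggered): Et(0°)/CN(300°) gauche 3.1; Et(0°)/COOH(60°) gauche 4.9; iPr(240°)/CN(300°) gauche 3.7; iPr(240°)/CH3(180°) gauche 4.3 → 16.0 kJ/mol.
B has the lowest total (16.0 kJ/mol).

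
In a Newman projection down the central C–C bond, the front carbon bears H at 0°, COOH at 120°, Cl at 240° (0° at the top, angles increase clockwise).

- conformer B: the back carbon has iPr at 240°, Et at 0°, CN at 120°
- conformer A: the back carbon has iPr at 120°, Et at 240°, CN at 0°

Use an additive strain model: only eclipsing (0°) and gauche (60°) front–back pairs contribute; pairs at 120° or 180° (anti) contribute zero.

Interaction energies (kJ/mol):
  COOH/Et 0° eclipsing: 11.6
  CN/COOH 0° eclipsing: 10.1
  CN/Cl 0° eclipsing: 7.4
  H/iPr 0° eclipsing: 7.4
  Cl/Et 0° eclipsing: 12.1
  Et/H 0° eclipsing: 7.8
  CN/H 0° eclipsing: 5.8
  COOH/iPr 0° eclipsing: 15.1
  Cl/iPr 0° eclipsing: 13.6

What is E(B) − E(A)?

-1.5 kJ/mol

B (eclipsed): H(0°)/Et(0°) eclipsed 7.8; COOH(120°)/CN(120°) eclipsed 10.1; Cl(240°)/iPr(240°) eclipsed 13.6 → 31.5 kJ/mol.
A (eclipsed): H(0°)/CN(0°) eclipsed 5.8; COOH(120°)/iPr(120°) eclipsed 15.1; Cl(240°)/Et(240°) eclipsed 12.1 → 33.0 kJ/mol.
E(B) − E(A) = 31.5 − 33.0 = -1.5 kJ/mol.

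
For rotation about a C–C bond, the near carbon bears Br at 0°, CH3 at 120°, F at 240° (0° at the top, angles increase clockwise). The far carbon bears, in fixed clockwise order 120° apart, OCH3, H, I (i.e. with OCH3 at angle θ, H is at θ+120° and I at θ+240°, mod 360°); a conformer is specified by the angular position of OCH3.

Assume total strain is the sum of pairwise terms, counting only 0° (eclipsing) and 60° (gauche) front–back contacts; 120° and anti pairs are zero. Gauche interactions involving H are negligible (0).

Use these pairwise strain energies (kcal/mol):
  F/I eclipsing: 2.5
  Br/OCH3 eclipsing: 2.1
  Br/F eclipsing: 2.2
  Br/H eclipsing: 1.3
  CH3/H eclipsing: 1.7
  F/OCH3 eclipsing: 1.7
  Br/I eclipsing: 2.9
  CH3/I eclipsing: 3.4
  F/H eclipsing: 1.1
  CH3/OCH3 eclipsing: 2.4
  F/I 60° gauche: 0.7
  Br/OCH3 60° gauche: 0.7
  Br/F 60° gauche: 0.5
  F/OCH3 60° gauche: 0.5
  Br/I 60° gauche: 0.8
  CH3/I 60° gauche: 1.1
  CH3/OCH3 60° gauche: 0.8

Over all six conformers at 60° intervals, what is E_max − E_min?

3.4 kcal/mol

OCH3 at 0° is eclipsed. Br at 0° is eclipsed with OCH3 at 0° (2.1); CH3 at 120° is eclipsed with H at 120° (1.7); F at 240° is eclipsed with I at 240° (2.5). Total 6.3 kcal/mol.
OCH3 at 60° is staggered. Br at 0° is gauche with OCH3 at 60° (0.7); Br at 0° is gauche with I at 300° (0.8); CH3 at 120° is gauche with OCH3 at 60° (0.8); F at 240° is gauche with I at 300° (0.7). Total 3.0 kcal/mol.
OCH3 at 120° is eclipsed. Br at 0° is eclipsed with I at 0° (2.9); CH3 at 120° is eclipsed with OCH3 at 120° (2.4); F at 240° is eclipsed with H at 240° (1.1). Total 6.4 kcal/mol.
OCH3 at 180° is staggered. Br at 0° is gauche with I at 60° (0.8); CH3 at 120° is gauche with OCH3 at 180° (0.8); CH3 at 120° is gauche with I at 60° (1.1); F at 240° is gauche with OCH3 at 180° (0.5). Total 3.2 kcal/mol.
OCH3 at 240° is eclipsed. Br at 0° is eclipsed with H at 0° (1.3); CH3 at 120° is eclipsed with I at 120° (3.4); F at 240° is eclipsed with OCH3 at 240° (1.7). Total 6.4 kcal/mol.
OCH3 at 300° is staggered. Br at 0° is gauche with OCH3 at 300° (0.7); CH3 at 120° is gauche with I at 180° (1.1); F at 240° is gauche with OCH3 at 300° (0.5); F at 240° is gauche with I at 180° (0.7). Total 3.0 kcal/mol.
Max at 120° (6.4 kcal/mol), min at 60° (3.0 kcal/mol); barrier = 3.4 kcal/mol.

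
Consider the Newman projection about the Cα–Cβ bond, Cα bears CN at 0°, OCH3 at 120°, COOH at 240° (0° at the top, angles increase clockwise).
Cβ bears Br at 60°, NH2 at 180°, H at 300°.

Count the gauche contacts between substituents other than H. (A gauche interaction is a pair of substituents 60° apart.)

4

Non-H gauche pairs: CN(0°)/Br(60°); OCH3(120°)/Br(60°); OCH3(120°)/NH2(180°); COOH(240°)/NH2(180°) — 4 interactions.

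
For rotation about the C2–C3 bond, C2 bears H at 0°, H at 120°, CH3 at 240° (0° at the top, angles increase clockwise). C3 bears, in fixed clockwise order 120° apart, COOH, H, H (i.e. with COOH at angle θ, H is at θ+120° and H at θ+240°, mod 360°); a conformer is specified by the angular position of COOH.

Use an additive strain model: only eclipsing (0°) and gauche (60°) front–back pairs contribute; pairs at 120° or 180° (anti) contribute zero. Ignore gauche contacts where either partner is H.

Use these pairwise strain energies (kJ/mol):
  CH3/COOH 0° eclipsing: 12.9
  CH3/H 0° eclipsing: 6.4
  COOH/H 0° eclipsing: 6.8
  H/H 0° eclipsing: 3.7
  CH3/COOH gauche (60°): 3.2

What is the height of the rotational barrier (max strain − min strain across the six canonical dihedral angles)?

COOH at 0° (eclipsed): H–COOH eclipsed, H–H eclipsed, CH3–H eclipsed; 6.8 + 3.7 + 6.4 = 16.9 kJ/mol.
COOH at 60° (staggered): no non-H gauche contacts → 0.0 kJ/mol.
COOH at 120° (eclipsed): H–H eclipsed, H–COOH eclipsed, CH3–H eclipsed; 3.7 + 6.8 + 6.4 = 16.9 kJ/mol.
COOH at 180° (staggered): CH3–COOH gauche; 3.2 = 3.2 kJ/mol.
COOH at 240° (eclipsed): H–H eclipsed, H–H eclipsed, CH3–COOH eclipsed; 3.7 + 3.7 + 12.9 = 20.3 kJ/mol.
COOH at 300° (staggered): CH3–COOH gauche; 3.2 = 3.2 kJ/mol.
Max at 240° (20.3 kJ/mol), min at 60° (0.0 kJ/mol); barrier = 20.3 kJ/mol.

20.3 kJ/mol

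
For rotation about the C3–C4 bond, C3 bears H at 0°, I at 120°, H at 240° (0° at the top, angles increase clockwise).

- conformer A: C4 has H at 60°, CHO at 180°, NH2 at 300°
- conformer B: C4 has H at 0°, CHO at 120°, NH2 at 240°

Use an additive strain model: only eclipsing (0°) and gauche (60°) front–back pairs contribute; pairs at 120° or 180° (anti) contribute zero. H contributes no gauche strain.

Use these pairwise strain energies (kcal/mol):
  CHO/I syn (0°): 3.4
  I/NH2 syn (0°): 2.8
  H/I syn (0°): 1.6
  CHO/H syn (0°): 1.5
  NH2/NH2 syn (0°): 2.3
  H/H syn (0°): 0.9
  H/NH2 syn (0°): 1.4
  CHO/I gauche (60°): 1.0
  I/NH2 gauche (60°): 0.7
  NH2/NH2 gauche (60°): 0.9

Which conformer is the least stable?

A (staggered): I(120°)/CHO(180°) gauche 1.0 → 1.0 kcal/mol.
B (eclipsed): H(0°)/H(0°) eclipsed 0.9; I(120°)/CHO(120°) eclipsed 3.4; H(240°)/NH2(240°) eclipsed 1.4 → 5.7 kcal/mol.
B has the highest total (5.7 kcal/mol).

B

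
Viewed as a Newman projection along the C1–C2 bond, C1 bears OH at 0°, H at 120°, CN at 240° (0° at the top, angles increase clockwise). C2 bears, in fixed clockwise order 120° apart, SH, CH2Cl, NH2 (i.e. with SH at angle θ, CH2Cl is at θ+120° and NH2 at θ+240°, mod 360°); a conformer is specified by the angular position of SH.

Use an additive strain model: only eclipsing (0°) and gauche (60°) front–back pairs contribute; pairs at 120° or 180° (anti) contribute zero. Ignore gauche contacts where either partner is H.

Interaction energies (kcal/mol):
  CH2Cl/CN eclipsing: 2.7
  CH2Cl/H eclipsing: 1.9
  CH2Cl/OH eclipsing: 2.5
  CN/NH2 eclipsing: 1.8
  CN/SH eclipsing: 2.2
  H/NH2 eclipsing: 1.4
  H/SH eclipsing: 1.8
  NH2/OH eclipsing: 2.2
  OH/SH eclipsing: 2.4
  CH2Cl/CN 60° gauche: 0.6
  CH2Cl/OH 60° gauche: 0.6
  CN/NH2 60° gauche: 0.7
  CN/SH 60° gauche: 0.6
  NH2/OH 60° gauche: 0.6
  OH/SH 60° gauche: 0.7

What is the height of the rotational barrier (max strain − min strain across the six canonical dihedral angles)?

SH at 0° is eclipsed. OH at 0° is eclipsed with SH at 0° (2.4); H at 120° is eclipsed with CH2Cl at 120° (1.9); CN at 240° is eclipsed with NH2 at 240° (1.8). Total 6.1 kcal/mol.
SH at 60° is staggered. OH at 0° is gauche with SH at 60° (0.7); OH at 0° is gauche with NH2 at 300° (0.6); CN at 240° is gauche with CH2Cl at 180° (0.6); CN at 240° is gauche with NH2 at 300° (0.7). Total 2.6 kcal/mol.
SH at 120° is eclipsed. OH at 0° is eclipsed with NH2 at 0° (2.2); H at 120° is eclipsed with SH at 120° (1.8); CN at 240° is eclipsed with CH2Cl at 240° (2.7). Total 6.7 kcal/mol.
SH at 180° is staggered. OH at 0° is gauche with CH2Cl at 300° (0.6); OH at 0° is gauche with NH2 at 60° (0.6); CN at 240° is gauche with SH at 180° (0.6); CN at 240° is gauche with CH2Cl at 300° (0.6). Total 2.4 kcal/mol.
SH at 240° is eclipsed. OH at 0° is eclipsed with CH2Cl at 0° (2.5); H at 120° is eclipsed with NH2 at 120° (1.4); CN at 240° is eclipsed with SH at 240° (2.2). Total 6.1 kcal/mol.
SH at 300° is staggered. OH at 0° is gauche with SH at 300° (0.7); OH at 0° is gauche with CH2Cl at 60° (0.6); CN at 240° is gauche with SH at 300° (0.6); CN at 240° is gauche with NH2 at 180° (0.7). Total 2.6 kcal/mol.
Max at 120° (6.7 kcal/mol), min at 180° (2.4 kcal/mol); barrier = 4.3 kcal/mol.

4.3 kcal/mol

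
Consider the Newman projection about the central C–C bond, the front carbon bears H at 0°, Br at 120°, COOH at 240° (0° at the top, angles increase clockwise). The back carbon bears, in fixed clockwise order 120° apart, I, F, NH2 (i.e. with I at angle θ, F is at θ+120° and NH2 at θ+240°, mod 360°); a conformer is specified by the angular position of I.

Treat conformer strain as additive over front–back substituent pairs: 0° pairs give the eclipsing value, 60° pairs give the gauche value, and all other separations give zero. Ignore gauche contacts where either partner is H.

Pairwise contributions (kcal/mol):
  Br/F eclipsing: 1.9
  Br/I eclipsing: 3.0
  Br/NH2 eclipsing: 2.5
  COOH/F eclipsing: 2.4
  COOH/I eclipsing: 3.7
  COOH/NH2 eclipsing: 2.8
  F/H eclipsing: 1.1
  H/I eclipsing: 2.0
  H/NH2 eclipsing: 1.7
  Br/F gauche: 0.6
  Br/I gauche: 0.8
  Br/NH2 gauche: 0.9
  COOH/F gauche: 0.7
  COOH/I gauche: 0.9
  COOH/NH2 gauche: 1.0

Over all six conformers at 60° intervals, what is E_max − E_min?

4.2 kcal/mol

I at 0° is eclipsed. H at 0° is eclipsed with I at 0° (2.0); Br at 120° is eclipsed with F at 120° (1.9); COOH at 240° is eclipsed with NH2 at 240° (2.8). Total 6.7 kcal/mol.
I at 60° is staggered. Br at 120° is gauche with I at 60° (0.8); Br at 120° is gauche with F at 180° (0.6); COOH at 240° is gauche with F at 180° (0.7); COOH at 240° is gauche with NH2 at 300° (1.0). Total 3.1 kcal/mol.
I at 120° is eclipsed. H at 0° is eclipsed with NH2 at 0° (1.7); Br at 120° is eclipsed with I at 120° (3.0); COOH at 240° is eclipsed with F at 240° (2.4). Total 7.1 kcal/mol.
I at 180° is staggered. Br at 120° is gauche with I at 180° (0.8); Br at 120° is gauche with NH2 at 60° (0.9); COOH at 240° is gauche with I at 180° (0.9); COOH at 240° is gauche with F at 300° (0.7). Total 3.3 kcal/mol.
I at 240° is eclipsed. H at 0° is eclipsed with F at 0° (1.1); Br at 120° is eclipsed with NH2 at 120° (2.5); COOH at 240° is eclipsed with I at 240° (3.7). Total 7.3 kcal/mol.
I at 300° is staggered. Br at 120° is gauche with F at 60° (0.6); Br at 120° is gauche with NH2 at 180° (0.9); COOH at 240° is gauche with I at 300° (0.9); COOH at 240° is gauche with NH2 at 180° (1.0). Total 3.4 kcal/mol.
Max at 240° (7.3 kcal/mol), min at 60° (3.1 kcal/mol); barrier = 4.2 kcal/mol.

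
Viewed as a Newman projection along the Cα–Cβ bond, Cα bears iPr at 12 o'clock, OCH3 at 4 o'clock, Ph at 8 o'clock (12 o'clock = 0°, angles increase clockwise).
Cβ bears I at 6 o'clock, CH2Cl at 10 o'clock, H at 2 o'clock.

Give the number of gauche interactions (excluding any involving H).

Non-H gauche pairs: iPr(0°)/CH2Cl(300°); OCH3(120°)/I(180°); Ph(240°)/I(180°); Ph(240°)/CH2Cl(300°) — 4 interactions.

4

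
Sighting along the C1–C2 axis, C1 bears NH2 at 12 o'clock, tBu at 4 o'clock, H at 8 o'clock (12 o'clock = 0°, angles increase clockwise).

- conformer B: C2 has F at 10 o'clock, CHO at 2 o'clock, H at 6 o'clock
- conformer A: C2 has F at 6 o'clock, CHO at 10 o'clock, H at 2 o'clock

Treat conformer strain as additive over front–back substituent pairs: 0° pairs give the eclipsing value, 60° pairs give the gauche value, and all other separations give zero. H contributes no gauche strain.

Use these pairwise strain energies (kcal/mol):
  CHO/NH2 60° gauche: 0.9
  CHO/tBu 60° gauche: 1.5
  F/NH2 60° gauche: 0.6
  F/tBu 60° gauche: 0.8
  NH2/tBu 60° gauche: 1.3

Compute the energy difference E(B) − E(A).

+1.3 kcal/mol

B (staggered): NH2(0°)/F(300°) gauche 0.6; NH2(0°)/CHO(60°) gauche 0.9; tBu(120°)/CHO(60°) gauche 1.5 → 3.0 kcal/mol.
A (staggered): NH2(0°)/CHO(300°) gauche 0.9; tBu(120°)/F(180°) gauche 0.8 → 1.7 kcal/mol.
E(B) − E(A) = 3.0 − 1.7 = +1.3 kcal/mol.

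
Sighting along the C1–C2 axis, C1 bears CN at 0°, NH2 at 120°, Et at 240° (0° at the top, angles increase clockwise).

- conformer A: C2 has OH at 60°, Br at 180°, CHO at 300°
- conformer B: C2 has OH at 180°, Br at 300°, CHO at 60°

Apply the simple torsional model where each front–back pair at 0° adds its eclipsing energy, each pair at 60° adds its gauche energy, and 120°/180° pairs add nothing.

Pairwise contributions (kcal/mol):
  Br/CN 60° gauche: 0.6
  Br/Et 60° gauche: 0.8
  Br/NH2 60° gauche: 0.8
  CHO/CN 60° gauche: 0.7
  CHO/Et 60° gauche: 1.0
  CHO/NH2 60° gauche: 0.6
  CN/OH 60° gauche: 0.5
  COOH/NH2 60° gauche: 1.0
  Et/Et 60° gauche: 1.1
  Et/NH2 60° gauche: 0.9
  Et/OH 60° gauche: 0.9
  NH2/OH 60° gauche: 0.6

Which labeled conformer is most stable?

B

A is staggered. CN at 0° is gauche with OH at 60° (0.5); CN at 0° is gauche with CHO at 300° (0.7); NH2 at 120° is gauche with OH at 60° (0.6); NH2 at 120° is gauche with Br at 180° (0.8); Et at 240° is gauche with Br at 180° (0.8); Et at 240° is gauche with CHO at 300° (1.0). Total 4.4 kcal/mol.
B is staggered. CN at 0° is gauche with Br at 300° (0.6); CN at 0° is gauche with CHO at 60° (0.7); NH2 at 120° is gauche with OH at 180° (0.6); NH2 at 120° is gauche with CHO at 60° (0.6); Et at 240° is gauche with OH at 180° (0.9); Et at 240° is gauche with Br at 300° (0.8). Total 4.2 kcal/mol.
B has the lowest total (4.2 kcal/mol).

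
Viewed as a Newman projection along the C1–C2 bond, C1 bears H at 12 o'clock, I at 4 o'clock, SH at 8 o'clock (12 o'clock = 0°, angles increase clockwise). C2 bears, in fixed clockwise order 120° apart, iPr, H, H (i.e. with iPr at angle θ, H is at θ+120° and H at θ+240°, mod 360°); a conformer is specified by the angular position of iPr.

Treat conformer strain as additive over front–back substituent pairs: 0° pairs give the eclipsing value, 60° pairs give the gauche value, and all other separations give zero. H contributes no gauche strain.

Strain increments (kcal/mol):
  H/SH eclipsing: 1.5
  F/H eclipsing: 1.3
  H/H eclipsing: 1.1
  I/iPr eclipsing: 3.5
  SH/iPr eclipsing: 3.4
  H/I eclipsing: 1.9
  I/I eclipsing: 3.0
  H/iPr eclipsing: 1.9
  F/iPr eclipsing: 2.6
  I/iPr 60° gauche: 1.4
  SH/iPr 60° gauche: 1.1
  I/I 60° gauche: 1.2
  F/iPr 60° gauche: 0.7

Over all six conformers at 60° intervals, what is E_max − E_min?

5.3 kcal/mol

iPr at 0° is eclipsed. H at 0° is eclipsed with iPr at 0° (1.9); I at 120° is eclipsed with H at 120° (1.9); SH at 240° is eclipsed with H at 240° (1.5). Total 5.3 kcal/mol.
iPr at 60° is staggered. I at 120° is gauche with iPr at 60° (1.4). Total 1.4 kcal/mol.
iPr at 120° is eclipsed. H at 0° is eclipsed with H at 0° (1.1); I at 120° is eclipsed with iPr at 120° (3.5); SH at 240° is eclipsed with H at 240° (1.5). Total 6.1 kcal/mol.
iPr at 180° is staggered. I at 120° is gauche with iPr at 180° (1.4); SH at 240° is gauche with iPr at 180° (1.1). Total 2.5 kcal/mol.
iPr at 240° is eclipsed. H at 0° is eclipsed with H at 0° (1.1); I at 120° is eclipsed with H at 120° (1.9); SH at 240° is eclipsed with iPr at 240° (3.4). Total 6.4 kcal/mol.
iPr at 300° is staggered. SH at 240° is gauche with iPr at 300° (1.1). Total 1.1 kcal/mol.
Max at 240° (6.4 kcal/mol), min at 300° (1.1 kcal/mol); barrier = 5.3 kcal/mol.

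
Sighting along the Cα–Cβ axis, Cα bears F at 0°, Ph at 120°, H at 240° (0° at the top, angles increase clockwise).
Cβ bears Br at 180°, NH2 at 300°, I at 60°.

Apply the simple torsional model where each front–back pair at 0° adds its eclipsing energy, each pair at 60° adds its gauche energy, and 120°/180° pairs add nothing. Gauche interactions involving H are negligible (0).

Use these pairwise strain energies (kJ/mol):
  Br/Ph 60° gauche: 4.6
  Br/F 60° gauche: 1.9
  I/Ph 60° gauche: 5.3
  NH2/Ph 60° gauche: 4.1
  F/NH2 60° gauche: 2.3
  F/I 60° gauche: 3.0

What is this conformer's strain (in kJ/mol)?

15.2 kJ/mol

This conformer is staggered. F at 0° is gauche with NH2 at 300° (2.3); F at 0° is gauche with I at 60° (3.0); Ph at 120° is gauche with Br at 180° (4.6); Ph at 120° is gauche with I at 60° (5.3). Total 15.2 kJ/mol.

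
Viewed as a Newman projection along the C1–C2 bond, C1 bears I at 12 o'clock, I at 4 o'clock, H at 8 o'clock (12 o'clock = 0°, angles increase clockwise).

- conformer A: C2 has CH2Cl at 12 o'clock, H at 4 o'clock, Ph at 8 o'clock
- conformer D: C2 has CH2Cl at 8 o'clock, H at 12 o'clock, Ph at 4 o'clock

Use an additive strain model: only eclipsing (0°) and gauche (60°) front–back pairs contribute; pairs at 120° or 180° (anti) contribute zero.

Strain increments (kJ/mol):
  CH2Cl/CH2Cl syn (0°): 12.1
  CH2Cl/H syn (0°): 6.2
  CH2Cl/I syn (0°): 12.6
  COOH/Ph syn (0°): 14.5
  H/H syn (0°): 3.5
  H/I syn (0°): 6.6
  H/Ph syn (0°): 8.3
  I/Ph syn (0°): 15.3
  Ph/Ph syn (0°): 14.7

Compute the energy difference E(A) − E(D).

A (eclipsed): I–CH2Cl eclipsed, I–H eclipsed, H–Ph eclipsed; 12.6 + 6.6 + 8.3 = 27.5 kJ/mol.
D (eclipsed): I–H eclipsed, I–Ph eclipsed, H–CH2Cl eclipsed; 6.6 + 15.3 + 6.2 = 28.1 kJ/mol.
E(A) − E(D) = 27.5 − 28.1 = -0.6 kJ/mol.

-0.6 kJ/mol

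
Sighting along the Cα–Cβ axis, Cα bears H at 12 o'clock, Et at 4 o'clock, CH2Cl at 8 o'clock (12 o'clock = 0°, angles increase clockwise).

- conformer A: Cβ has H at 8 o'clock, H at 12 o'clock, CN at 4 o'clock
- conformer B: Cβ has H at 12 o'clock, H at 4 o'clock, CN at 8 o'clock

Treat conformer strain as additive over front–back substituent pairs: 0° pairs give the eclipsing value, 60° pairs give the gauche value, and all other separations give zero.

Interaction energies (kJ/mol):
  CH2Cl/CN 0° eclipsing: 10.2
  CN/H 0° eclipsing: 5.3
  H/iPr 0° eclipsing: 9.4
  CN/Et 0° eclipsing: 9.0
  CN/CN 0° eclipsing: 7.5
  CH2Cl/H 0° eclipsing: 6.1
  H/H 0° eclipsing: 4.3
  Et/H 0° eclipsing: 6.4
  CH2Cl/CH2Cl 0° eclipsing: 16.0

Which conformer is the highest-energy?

B

A (eclipsed): H(0°)/H(0°) eclipsed 4.3; Et(120°)/CN(120°) eclipsed 9.0; CH2Cl(240°)/H(240°) eclipsed 6.1 → 19.4 kJ/mol.
B (eclipsed): H(0°)/H(0°) eclipsed 4.3; Et(120°)/H(120°) eclipsed 6.4; CH2Cl(240°)/CN(240°) eclipsed 10.2 → 20.9 kJ/mol.
B has the highest total (20.9 kJ/mol).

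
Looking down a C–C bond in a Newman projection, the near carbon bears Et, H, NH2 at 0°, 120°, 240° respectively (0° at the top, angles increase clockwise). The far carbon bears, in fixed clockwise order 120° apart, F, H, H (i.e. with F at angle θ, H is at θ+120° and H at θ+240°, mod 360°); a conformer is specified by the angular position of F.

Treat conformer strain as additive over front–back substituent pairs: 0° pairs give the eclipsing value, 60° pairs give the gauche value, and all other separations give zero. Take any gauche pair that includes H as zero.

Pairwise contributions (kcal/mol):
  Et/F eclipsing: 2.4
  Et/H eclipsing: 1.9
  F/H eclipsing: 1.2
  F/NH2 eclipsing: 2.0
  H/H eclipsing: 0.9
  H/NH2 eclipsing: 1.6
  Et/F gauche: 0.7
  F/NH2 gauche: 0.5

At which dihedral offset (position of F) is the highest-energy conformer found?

0°

F at 0° is eclipsed. Et at 0° is eclipsed with F at 0° (2.4); H at 120° is eclipsed with H at 120° (0.9); NH2 at 240° is eclipsed with H at 240° (1.6). Total 4.9 kcal/mol.
F at 60° is staggered. Et at 0° is gauche with F at 60° (0.7). Total 0.7 kcal/mol.
F at 120° is eclipsed. Et at 0° is eclipsed with H at 0° (1.9); H at 120° is eclipsed with F at 120° (1.2); NH2 at 240° is eclipsed with H at 240° (1.6). Total 4.7 kcal/mol.
F at 180° is staggered. NH2 at 240° is gauche with F at 180° (0.5). Total 0.5 kcal/mol.
F at 240° is eclipsed. Et at 0° is eclipsed with H at 0° (1.9); H at 120° is eclipsed with H at 120° (0.9); NH2 at 240° is eclipsed with F at 240° (2.0). Total 4.8 kcal/mol.
F at 300° is staggered. Et at 0° is gauche with F at 300° (0.7); NH2 at 240° is gauche with F at 300° (0.5). Total 1.2 kcal/mol.
The maximum (4.9 kcal/mol) occurs with F at 0°.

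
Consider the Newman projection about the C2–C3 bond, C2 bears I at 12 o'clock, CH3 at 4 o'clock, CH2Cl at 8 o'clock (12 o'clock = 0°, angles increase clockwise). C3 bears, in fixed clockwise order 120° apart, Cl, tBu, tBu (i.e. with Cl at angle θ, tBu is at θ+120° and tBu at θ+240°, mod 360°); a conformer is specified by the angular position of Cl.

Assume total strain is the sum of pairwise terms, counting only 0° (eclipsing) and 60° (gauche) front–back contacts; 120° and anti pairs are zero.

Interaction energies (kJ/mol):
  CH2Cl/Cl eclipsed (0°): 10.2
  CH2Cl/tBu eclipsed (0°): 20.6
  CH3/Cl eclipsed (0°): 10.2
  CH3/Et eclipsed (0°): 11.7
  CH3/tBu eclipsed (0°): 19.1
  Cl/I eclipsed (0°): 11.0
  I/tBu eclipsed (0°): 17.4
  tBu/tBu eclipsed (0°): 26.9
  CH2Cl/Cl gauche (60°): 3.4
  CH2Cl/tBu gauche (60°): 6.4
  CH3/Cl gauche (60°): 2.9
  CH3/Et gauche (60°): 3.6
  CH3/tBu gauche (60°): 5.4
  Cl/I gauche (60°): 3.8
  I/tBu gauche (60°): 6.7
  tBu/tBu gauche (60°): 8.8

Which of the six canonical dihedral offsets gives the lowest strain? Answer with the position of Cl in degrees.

300°

Cl at 0° (eclipsed): I(0°)/Cl(0°) eclipsed 11.0; CH3(120°)/tBu(120°) eclipsed 19.1; CH2Cl(240°)/tBu(240°) eclipsed 20.6 → 50.7 kJ/mol.
Cl at 60° (staggered): I(0°)/Cl(60°) gauche 3.8; I(0°)/tBu(300°) gauche 6.7; CH3(120°)/Cl(60°) gauche 2.9; CH3(120°)/tBu(180°) gauche 5.4; CH2Cl(240°)/tBu(180°) gauche 6.4; CH2Cl(240°)/tBu(300°) gauche 6.4 → 31.6 kJ/mol.
Cl at 120° (eclipsed): I(0°)/tBu(0°) eclipsed 17.4; CH3(120°)/Cl(120°) eclipsed 10.2; CH2Cl(240°)/tBu(240°) eclipsed 20.6 → 48.2 kJ/mol.
Cl at 180° (staggered): I(0°)/tBu(300°) gauche 6.7; I(0°)/tBu(60°) gauche 6.7; CH3(120°)/Cl(180°) gauche 2.9; CH3(120°)/tBu(60°) gauche 5.4; CH2Cl(240°)/Cl(180°) gauche 3.4; CH2Cl(240°)/tBu(300°) gauche 6.4 → 31.5 kJ/mol.
Cl at 240° (eclipsed): I(0°)/tBu(0°) eclipsed 17.4; CH3(120°)/tBu(120°) eclipsed 19.1; CH2Cl(240°)/Cl(240°) eclipsed 10.2 → 46.7 kJ/mol.
Cl at 300° (staggered): I(0°)/Cl(300°) gauche 3.8; I(0°)/tBu(60°) gauche 6.7; CH3(120°)/tBu(60°) gauche 5.4; CH3(120°)/tBu(180°) gauche 5.4; CH2Cl(240°)/Cl(300°) gauche 3.4; CH2Cl(240°)/tBu(180°) gauche 6.4 → 31.1 kJ/mol.
The minimum (31.1 kJ/mol) occurs with Cl at 300°.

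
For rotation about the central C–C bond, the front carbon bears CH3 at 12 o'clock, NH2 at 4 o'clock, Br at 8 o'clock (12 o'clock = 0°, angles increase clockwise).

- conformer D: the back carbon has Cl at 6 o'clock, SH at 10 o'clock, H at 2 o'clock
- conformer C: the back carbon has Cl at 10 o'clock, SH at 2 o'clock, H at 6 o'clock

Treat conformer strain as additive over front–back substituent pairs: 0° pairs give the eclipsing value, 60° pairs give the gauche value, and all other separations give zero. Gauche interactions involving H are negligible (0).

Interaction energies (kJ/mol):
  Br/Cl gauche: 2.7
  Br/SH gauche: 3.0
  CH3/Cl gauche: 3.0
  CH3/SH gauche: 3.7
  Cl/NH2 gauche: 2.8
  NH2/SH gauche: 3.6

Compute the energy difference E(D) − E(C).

D (staggered): CH3(0°)/SH(300°) gauche 3.7; NH2(120°)/Cl(180°) gauche 2.8; Br(240°)/Cl(180°) gauche 2.7; Br(240°)/SH(300°) gauche 3.0 → 12.2 kJ/mol.
C (staggered): CH3(0°)/Cl(300°) gauche 3.0; CH3(0°)/SH(60°) gauche 3.7; NH2(120°)/SH(60°) gauche 3.6; Br(240°)/Cl(300°) gauche 2.7 → 13.0 kJ/mol.
E(D) − E(C) = 12.2 − 13.0 = -0.8 kJ/mol.

-0.8 kJ/mol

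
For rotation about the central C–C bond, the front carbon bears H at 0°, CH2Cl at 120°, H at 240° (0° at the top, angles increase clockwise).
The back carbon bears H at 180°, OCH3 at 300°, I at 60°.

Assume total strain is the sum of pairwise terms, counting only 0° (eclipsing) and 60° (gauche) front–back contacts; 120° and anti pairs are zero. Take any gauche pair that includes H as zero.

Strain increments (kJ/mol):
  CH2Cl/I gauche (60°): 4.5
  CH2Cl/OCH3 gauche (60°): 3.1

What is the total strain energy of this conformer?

4.5 kJ/mol

This conformer (staggered): CH2Cl–I gauche; 4.5 = 4.5 kJ/mol.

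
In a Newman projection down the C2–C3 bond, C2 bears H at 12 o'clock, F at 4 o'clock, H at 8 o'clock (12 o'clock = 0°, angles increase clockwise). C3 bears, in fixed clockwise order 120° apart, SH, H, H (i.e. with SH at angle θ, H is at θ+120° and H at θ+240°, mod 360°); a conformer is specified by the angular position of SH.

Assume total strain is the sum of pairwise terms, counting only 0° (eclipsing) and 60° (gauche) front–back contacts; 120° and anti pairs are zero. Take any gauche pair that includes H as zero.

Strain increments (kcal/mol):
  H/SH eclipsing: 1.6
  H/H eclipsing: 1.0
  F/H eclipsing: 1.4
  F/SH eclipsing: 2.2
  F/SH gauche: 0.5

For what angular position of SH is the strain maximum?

SH at 0° (eclipsed): H–SH eclipsed, F–H eclipsed, H–H eclipsed; 1.6 + 1.4 + 1.0 = 4.0 kcal/mol.
SH at 60° (staggered): F–SH gauche; 0.5 = 0.5 kcal/mol.
SH at 120° (eclipsed): H–H eclipsed, F–SH eclipsed, H–H eclipsed; 1.0 + 2.2 + 1.0 = 4.2 kcal/mol.
SH at 180° (staggered): F–SH gauche; 0.5 = 0.5 kcal/mol.
SH at 240° (eclipsed): H–H eclipsed, F–H eclipsed, H–SH eclipsed; 1.0 + 1.4 + 1.6 = 4.0 kcal/mol.
SH at 300° (staggered): no non-H gauche contacts → 0.0 kcal/mol.
The maximum (4.2 kcal/mol) occurs with SH at 120°.

120°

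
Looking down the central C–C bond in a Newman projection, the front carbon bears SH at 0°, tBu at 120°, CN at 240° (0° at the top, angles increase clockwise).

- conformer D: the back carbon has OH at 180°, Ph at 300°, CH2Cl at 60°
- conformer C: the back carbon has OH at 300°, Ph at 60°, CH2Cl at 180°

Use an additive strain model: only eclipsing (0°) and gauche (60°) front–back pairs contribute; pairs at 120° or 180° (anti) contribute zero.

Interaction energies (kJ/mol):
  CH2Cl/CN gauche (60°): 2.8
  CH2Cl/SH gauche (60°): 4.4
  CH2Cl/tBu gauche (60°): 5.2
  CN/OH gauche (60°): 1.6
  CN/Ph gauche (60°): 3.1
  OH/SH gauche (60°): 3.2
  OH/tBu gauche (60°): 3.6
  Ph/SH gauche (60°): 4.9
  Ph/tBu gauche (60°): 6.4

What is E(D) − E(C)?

-1.3 kJ/mol

D (staggered): SH–Ph gauche, SH–CH2Cl gauche, tBu–OH gauche, tBu–CH2Cl gauche, CN–OH gauche, CN–Ph gauche; 4.9 + 4.4 + 3.6 + 5.2 + 1.6 + 3.1 = 22.8 kJ/mol.
C (staggered): SH–OH gauche, SH–Ph gauche, tBu–Ph gauche, tBu–CH2Cl gauche, CN–OH gauche, CN–CH2Cl gauche; 3.2 + 4.9 + 6.4 + 5.2 + 1.6 + 2.8 = 24.1 kJ/mol.
E(D) − E(C) = 22.8 − 24.1 = -1.3 kJ/mol.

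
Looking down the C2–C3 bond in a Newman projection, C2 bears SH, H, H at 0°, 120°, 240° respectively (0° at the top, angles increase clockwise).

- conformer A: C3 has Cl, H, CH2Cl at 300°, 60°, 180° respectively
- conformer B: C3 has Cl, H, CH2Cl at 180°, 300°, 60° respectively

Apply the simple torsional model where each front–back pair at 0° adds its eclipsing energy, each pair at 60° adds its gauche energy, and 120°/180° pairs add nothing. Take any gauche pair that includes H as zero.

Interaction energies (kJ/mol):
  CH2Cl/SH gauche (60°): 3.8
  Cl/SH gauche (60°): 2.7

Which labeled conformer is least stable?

A (staggered): SH–Cl gauche; 2.7 = 2.7 kJ/mol.
B (staggered): SH–CH2Cl gauche; 3.8 = 3.8 kJ/mol.
B has the highest total (3.8 kJ/mol).

B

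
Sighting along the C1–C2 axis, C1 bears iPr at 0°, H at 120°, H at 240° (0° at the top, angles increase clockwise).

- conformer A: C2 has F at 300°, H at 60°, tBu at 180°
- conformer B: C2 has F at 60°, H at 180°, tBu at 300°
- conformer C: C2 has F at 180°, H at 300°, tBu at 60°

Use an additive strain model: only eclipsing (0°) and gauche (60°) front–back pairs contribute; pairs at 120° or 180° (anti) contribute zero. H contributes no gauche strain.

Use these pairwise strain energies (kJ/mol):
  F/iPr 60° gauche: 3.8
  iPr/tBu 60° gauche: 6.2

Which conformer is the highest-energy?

A is staggered. iPr at 0° is gauche with F at 300° (3.8). Total 3.8 kJ/mol.
B is staggered. iPr at 0° is gauche with F at 60° (3.8); iPr at 0° is gauche with tBu at 300° (6.2). Total 10.0 kJ/mol.
C is staggered. iPr at 0° is gauche with tBu at 60° (6.2). Total 6.2 kJ/mol.
B has the highest total (10.0 kJ/mol).

B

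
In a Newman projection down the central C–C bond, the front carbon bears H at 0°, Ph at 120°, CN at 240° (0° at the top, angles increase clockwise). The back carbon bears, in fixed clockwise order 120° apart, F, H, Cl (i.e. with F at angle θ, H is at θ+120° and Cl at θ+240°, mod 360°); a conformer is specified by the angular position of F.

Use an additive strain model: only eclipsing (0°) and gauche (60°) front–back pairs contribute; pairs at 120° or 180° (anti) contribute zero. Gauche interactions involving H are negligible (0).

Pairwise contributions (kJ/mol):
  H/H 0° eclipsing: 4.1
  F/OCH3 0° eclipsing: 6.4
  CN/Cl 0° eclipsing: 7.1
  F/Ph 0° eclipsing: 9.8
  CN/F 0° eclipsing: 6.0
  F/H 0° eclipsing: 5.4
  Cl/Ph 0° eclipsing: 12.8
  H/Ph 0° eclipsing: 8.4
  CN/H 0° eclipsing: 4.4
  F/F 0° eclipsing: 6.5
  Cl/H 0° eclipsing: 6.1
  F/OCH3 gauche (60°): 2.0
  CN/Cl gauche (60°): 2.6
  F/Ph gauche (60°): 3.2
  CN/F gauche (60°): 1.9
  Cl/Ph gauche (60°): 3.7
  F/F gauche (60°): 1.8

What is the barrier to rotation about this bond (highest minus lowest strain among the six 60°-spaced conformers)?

F at 0° (eclipsed): H–F eclipsed, Ph–H eclipsed, CN–Cl eclipsed; 5.4 + 8.4 + 7.1 = 20.9 kJ/mol.
F at 60° (staggered): Ph–F gauche, CN–Cl gauche; 3.2 + 2.6 = 5.8 kJ/mol.
F at 120° (eclipsed): H–Cl eclipsed, Ph–F eclipsed, CN–H eclipsed; 6.1 + 9.8 + 4.4 = 20.3 kJ/mol.
F at 180° (staggered): Ph–F gauche, Ph–Cl gauche, CN–F gauche; 3.2 + 3.7 + 1.9 = 8.8 kJ/mol.
F at 240° (eclipsed): H–H eclipsed, Ph–Cl eclipsed, CN–F eclipsed; 4.1 + 12.8 + 6.0 = 22.9 kJ/mol.
F at 300° (staggered): Ph–Cl gauche, CN–F gauche, CN–Cl gauche; 3.7 + 1.9 + 2.6 = 8.2 kJ/mol.
Max at 240° (22.9 kJ/mol), min at 60° (5.8 kJ/mol); barrier = 17.1 kJ/mol.

17.1 kJ/mol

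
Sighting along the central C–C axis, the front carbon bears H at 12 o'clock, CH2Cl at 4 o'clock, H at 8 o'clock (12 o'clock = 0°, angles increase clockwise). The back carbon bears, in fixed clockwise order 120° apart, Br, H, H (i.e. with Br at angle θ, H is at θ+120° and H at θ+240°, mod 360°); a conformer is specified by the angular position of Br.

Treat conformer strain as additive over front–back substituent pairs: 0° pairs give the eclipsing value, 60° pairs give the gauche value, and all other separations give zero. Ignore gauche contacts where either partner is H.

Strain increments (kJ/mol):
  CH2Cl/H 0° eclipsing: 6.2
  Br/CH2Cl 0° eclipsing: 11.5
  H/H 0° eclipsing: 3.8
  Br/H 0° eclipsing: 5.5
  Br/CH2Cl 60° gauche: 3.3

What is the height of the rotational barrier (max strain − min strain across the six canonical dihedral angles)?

Br at 0° (eclipsed): H(0°)/Br(0°) eclipsed 5.5; CH2Cl(120°)/H(120°) eclipsed 6.2; H(240°)/H(240°) eclipsed 3.8 → 15.5 kJ/mol.
Br at 60° (staggered): CH2Cl(120°)/Br(60°) gauche 3.3 → 3.3 kJ/mol.
Br at 120° (eclipsed): H(0°)/H(0°) eclipsed 3.8; CH2Cl(120°)/Br(120°) eclipsed 11.5; H(240°)/H(240°) eclipsed 3.8 → 19.1 kJ/mol.
Br at 180° (staggered): CH2Cl(120°)/Br(180°) gauche 3.3 → 3.3 kJ/mol.
Br at 240° (eclipsed): H(0°)/H(0°) eclipsed 3.8; CH2Cl(120°)/H(120°) eclipsed 6.2; H(240°)/Br(240°) eclipsed 5.5 → 15.5 kJ/mol.
Br at 300° (staggered): no non-H gauche contacts → 0.0 kJ/mol.
Max at 120° (19.1 kJ/mol), min at 300° (0.0 kJ/mol); barrier = 19.1 kJ/mol.

19.1 kJ/mol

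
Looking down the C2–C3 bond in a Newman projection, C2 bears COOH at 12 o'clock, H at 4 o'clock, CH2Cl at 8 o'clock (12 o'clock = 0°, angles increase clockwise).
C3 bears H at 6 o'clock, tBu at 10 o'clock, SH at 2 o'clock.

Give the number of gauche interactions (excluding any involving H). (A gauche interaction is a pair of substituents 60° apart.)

Non-H gauche pairs: COOH(0°)/tBu(300°); COOH(0°)/SH(60°); CH2Cl(240°)/tBu(300°) — 3 interactions.

3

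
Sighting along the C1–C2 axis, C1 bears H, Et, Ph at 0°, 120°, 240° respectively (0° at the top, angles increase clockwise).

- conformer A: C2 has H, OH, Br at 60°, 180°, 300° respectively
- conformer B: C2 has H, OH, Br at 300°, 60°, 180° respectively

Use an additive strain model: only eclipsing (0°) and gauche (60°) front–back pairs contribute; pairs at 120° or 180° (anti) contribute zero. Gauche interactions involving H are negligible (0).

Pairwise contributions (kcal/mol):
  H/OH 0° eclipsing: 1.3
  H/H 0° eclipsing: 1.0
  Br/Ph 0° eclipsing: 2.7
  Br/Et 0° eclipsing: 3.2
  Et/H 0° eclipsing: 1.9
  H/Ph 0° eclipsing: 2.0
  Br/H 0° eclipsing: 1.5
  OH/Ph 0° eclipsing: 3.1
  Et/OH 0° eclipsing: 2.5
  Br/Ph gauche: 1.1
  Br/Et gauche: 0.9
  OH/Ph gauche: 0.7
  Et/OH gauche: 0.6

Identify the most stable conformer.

A

A (staggered): Et(120°)/OH(180°) gauche 0.6; Ph(240°)/OH(180°) gauche 0.7; Ph(240°)/Br(300°) gauche 1.1 → 2.4 kcal/mol.
B (staggered): Et(120°)/OH(60°) gauche 0.6; Et(120°)/Br(180°) gauche 0.9; Ph(240°)/Br(180°) gauche 1.1 → 2.6 kcal/mol.
A has the lowest total (2.4 kcal/mol).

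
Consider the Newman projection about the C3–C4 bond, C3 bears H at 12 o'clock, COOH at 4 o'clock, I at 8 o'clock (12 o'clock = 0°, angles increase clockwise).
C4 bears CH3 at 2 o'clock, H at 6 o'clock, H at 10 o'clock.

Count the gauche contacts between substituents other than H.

1

Non-H gauche pairs: COOH(120°)/CH3(60°) — 1 interaction.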